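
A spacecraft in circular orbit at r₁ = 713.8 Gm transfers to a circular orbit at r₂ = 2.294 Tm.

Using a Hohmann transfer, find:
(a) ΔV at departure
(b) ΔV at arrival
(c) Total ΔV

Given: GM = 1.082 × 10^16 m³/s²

Convert to SI: r₁ = 713.8 Gm = 7.138e+11 m; r₂ = 2.294 Tm = 2.294e+12 m.
Transfer semi-major axis: a_t = (r₁ + r₂)/2 = (7.138e+11 + 2.294e+12)/2 = 1.5039e+12 m.
Circular speeds: v₁ = √(GM/r₁) = 123.119 m/s, v₂ = √(GM/r₂) = 68.6779 m/s.
Transfer speeds (vis-viva v² = GM(2/r − 1/a_t)): v₁ᵗ = 152.059 m/s, v₂ᵗ = 47.3147 m/s.
(a) ΔV₁ = |v₁ᵗ − v₁| ≈ 28.94 m/s = 28.94 m/s.
(b) ΔV₂ = |v₂ − v₂ᵗ| ≈ 21.36 m/s = 21.36 m/s.
(c) ΔV_total = ΔV₁ + ΔV₂ ≈ 50.3 m/s = 50.3 m/s.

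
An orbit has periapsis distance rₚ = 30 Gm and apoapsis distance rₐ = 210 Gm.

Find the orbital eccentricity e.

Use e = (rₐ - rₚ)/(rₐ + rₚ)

Convert to SI: rₚ = 30 Gm = 3e+10 m; rₐ = 210 Gm = 2.1e+11 m.
e = (rₐ − rₚ) / (rₐ + rₚ).
e = (2.1e+11 − 3e+10) / (2.1e+11 + 3e+10) = 1.8e+11 / 2.4e+11 ≈ 0.75.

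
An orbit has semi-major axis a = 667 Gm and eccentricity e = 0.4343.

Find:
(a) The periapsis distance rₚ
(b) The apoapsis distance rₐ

Convert to SI: a = 667 Gm = 6.67e+11 m.
(a) rₚ = a(1 − e) = 6.67e+11 · (1 − 0.4343) = 6.67e+11 · 0.5657 ≈ 3.773e+11 m = 377.3 Gm.
(b) rₐ = a(1 + e) = 6.67e+11 · (1 + 0.4343) = 6.67e+11 · 1.4343 ≈ 9.567e+11 m = 956.7 Gm.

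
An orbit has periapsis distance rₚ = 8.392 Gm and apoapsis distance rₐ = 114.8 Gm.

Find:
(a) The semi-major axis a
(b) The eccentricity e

Convert to SI: rₚ = 8.392 Gm = 8.392e+09 m; rₐ = 114.8 Gm = 1.148e+11 m.
(a) a = (rₚ + rₐ) / 2 = (8.392e+09 + 1.148e+11) / 2 ≈ 6.16e+10 m = 61.6 Gm.
(b) e = (rₐ − rₚ) / (rₐ + rₚ) = (1.148e+11 − 8.392e+09) / (1.148e+11 + 8.392e+09) ≈ 0.8638.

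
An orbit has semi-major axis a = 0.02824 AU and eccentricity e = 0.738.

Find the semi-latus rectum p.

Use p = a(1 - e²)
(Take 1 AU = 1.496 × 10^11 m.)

Convert to SI: a = 0.02824 AU = 4.2247e+09 m.
p = a (1 − e²).
p = 4.2247e+09 · (1 − (0.738)²) = 4.2247e+09 · 0.455356 ≈ 1.924e+09 m = 0.01286 AU.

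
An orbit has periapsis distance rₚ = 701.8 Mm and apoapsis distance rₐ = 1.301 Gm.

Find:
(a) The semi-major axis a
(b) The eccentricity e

Convert to SI: rₚ = 701.8 Mm = 7.018e+08 m; rₐ = 1.301 Gm = 1.301e+09 m.
(a) a = (rₚ + rₐ) / 2 = (7.018e+08 + 1.301e+09) / 2 ≈ 1.001e+09 m = 1.001 Gm.
(b) e = (rₐ − rₚ) / (rₐ + rₚ) = (1.301e+09 − 7.018e+08) / (1.301e+09 + 7.018e+08) ≈ 0.2992.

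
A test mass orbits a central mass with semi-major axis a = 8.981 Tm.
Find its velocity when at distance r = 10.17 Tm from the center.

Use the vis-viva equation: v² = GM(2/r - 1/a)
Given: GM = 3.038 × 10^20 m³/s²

Convert to SI: a = 8.981 Tm = 8.981e+12 m; r = 10.17 Tm = 1.017e+13 m.
Vis-viva: v = √(GM · (2/r − 1/a)).
2/r − 1/a = 2/1.017e+13 − 1/8.981e+12 = 8.53107e-14 m⁻¹.
v = √(3.038e+20 · 8.53107e-14) m/s ≈ 5091 m/s = 5.091 km/s.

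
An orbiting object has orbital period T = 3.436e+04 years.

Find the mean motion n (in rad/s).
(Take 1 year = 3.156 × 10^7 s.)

Convert to SI: T = 3.436e+04 years = 1.0844e+12 s.
n = 2π / T.
n = 2π / 1.0844e+12 s ≈ 5.794e-12 rad/s.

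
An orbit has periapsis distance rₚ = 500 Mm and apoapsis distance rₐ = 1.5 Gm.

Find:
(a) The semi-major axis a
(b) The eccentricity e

Convert to SI: rₚ = 500 Mm = 5e+08 m; rₐ = 1.5 Gm = 1.5e+09 m.
(a) a = (rₚ + rₐ) / 2 = (5e+08 + 1.5e+09) / 2 ≈ 1e+09 m = 1 Gm.
(b) e = (rₐ − rₚ) / (rₐ + rₚ) = (1.5e+09 − 5e+08) / (1.5e+09 + 5e+08) ≈ 0.5.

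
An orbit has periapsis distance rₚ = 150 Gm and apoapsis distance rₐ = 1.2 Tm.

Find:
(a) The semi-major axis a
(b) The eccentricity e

Convert to SI: rₚ = 150 Gm = 1.5e+11 m; rₐ = 1.2 Tm = 1.2e+12 m.
(a) a = (rₚ + rₐ) / 2 = (1.5e+11 + 1.2e+12) / 2 ≈ 6.75e+11 m = 675 Gm.
(b) e = (rₐ − rₚ) / (rₐ + rₚ) = (1.2e+12 − 1.5e+11) / (1.2e+12 + 1.5e+11) ≈ 0.7778.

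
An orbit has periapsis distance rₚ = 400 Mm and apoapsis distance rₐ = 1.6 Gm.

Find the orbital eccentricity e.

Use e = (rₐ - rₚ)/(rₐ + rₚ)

Convert to SI: rₚ = 400 Mm = 4e+08 m; rₐ = 1.6 Gm = 1.6e+09 m.
e = (rₐ − rₚ) / (rₐ + rₚ).
e = (1.6e+09 − 4e+08) / (1.6e+09 + 4e+08) = 1.2e+09 / 2e+09 ≈ 0.6.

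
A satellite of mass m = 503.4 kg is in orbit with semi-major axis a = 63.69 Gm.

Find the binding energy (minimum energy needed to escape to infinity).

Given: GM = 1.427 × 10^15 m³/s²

Convert to SI: a = 63.69 Gm = 6.369e+10 m.
Total orbital energy is E = −GMm/(2a); binding energy is E_bind = −E = GMm/(2a).
E_bind = 1.427e+15 · 503.4 / (2 · 6.369e+10) J ≈ 5.639e+06 J = 5.639 MJ.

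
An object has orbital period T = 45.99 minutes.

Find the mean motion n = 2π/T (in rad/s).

Convert to SI: T = 45.99 minutes = 2759.4 s.
n = 2π / T.
n = 2π / 2759.4 s ≈ 0.002277 rad/s.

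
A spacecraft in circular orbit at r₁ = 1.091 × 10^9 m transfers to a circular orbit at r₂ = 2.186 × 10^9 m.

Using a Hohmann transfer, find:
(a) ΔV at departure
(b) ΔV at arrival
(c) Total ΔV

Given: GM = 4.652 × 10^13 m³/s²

Transfer semi-major axis: a_t = (r₁ + r₂)/2 = (1.091e+09 + 2.186e+09)/2 = 1.6385e+09 m.
Circular speeds: v₁ = √(GM/r₁) = 206.494 m/s, v₂ = √(GM/r₂) = 145.88 m/s.
Transfer speeds (vis-viva v² = GM(2/r − 1/a_t)): v₁ᵗ = 238.512 m/s, v₂ᵗ = 119.038 m/s.
(a) ΔV₁ = |v₁ᵗ − v₁| ≈ 32.02 m/s = 32.02 m/s.
(b) ΔV₂ = |v₂ − v₂ᵗ| ≈ 26.84 m/s = 26.84 m/s.
(c) ΔV_total = ΔV₁ + ΔV₂ ≈ 58.86 m/s = 58.86 m/s.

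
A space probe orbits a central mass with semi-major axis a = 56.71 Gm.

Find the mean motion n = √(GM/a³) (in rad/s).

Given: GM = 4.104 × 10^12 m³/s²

Convert to SI: a = 56.71 Gm = 5.671e+10 m.
n = √(GM / a³).
n = √(4.104e+12 / (5.671e+10)³) rad/s ≈ 1.5e-10 rad/s.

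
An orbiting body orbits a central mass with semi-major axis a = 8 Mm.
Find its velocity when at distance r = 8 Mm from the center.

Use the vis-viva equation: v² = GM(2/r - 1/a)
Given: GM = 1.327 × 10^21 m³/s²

Convert to SI: a = 8 Mm = 8e+06 m; r = 8 Mm = 8e+06 m.
Vis-viva: v = √(GM · (2/r − 1/a)).
2/r − 1/a = 2/8e+06 − 1/8e+06 = 1.25e-07 m⁻¹.
v = √(1.327e+21 · 1.25e-07) m/s ≈ 1.288e+07 m/s = 1.288e+04 km/s.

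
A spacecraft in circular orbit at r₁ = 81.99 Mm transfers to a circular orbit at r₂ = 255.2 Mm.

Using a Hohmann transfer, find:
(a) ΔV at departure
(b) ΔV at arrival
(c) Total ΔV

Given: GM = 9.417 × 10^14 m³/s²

Convert to SI: r₁ = 81.99 Mm = 8.199e+07 m; r₂ = 255.2 Mm = 2.552e+08 m.
Transfer semi-major axis: a_t = (r₁ + r₂)/2 = (8.199e+07 + 2.552e+08)/2 = 1.68595e+08 m.
Circular speeds: v₁ = √(GM/r₁) = 3389.03 m/s, v₂ = √(GM/r₂) = 1920.95 m/s.
Transfer speeds (vis-viva v² = GM(2/r − 1/a_t)): v₁ᵗ = 4169.59 m/s, v₂ᵗ = 1339.6 m/s.
(a) ΔV₁ = |v₁ᵗ − v₁| ≈ 780.6 m/s = 780.6 m/s.
(b) ΔV₂ = |v₂ − v₂ᵗ| ≈ 581.4 m/s = 581.4 m/s.
(c) ΔV_total = ΔV₁ + ΔV₂ ≈ 1362 m/s = 1.362 km/s.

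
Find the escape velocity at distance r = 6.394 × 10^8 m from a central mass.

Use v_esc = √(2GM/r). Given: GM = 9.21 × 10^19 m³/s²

Escape velocity comes from setting total energy to zero: ½v² − GM/r = 0 ⇒ v_esc = √(2GM / r).
v_esc = √(2 · 9.21e+19 / 6.394e+08) m/s ≈ 5.367e+05 m/s = 536.7 km/s.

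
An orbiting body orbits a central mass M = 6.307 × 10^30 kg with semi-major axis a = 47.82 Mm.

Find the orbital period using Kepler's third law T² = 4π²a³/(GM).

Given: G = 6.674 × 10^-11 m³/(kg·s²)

Convert to SI: a = 47.82 Mm = 4.782e+07 m.
GM = G · M = 6.674e-11 · 6.307e+30 = 4.20929e+20 m³/s².
Kepler's third law: T = 2π √(a³ / GM).
Substituting a = 4.782e+07 m and GM = 4.20929e+20 m³/s²:
T = 2π √((4.782e+07)³ / 4.20929e+20) s
T ≈ 101.3 s = 1.688 minutes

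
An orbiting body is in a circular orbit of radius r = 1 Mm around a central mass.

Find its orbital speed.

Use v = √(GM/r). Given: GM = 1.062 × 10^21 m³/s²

Convert to SI: r = 1 Mm = 1e+06 m.
For a circular orbit, gravity supplies the centripetal force, so v = √(GM / r).
v = √(1.062e+21 / 1e+06) m/s ≈ 3.259e+07 m/s = 3.259e+04 km/s.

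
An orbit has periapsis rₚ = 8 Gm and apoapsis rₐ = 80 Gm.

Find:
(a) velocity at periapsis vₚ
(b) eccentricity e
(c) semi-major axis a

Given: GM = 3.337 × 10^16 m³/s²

Convert to SI: rₚ = 8 Gm = 8e+09 m; rₐ = 80 Gm = 8e+10 m.
(a) With a = (rₚ + rₐ)/2 = 4.4e+10 m, vₚ = √(GM (2/rₚ − 1/a)) = √(3.337e+16 · (2/8e+09 − 1/4.4e+10)) m/s ≈ 2754 m/s
(b) e = (rₐ − rₚ)/(rₐ + rₚ) = (8e+10 − 8e+09)/(8e+10 + 8e+09) ≈ 0.8182
(c) a = (rₚ + rₐ)/2 = (8e+09 + 8e+10)/2 ≈ 4.4e+10 m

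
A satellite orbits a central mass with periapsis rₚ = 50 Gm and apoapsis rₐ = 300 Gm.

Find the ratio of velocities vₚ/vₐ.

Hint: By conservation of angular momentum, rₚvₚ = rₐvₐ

Convert to SI: rₚ = 50 Gm = 5e+10 m; rₐ = 300 Gm = 3e+11 m.
Conservation of angular momentum gives rₚvₚ = rₐvₐ, so vₚ/vₐ = rₐ/rₚ.
vₚ/vₐ = 3e+11 / 5e+10 ≈ 6.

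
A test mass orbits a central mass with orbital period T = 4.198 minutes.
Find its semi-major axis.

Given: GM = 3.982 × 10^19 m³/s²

Convert to SI: T = 4.198 minutes = 251.88 s.
Invert Kepler's third law: a = (GM · T² / (4π²))^(1/3).
Substituting T = 251.88 s and GM = 3.982e+19 m³/s²:
a = (3.982e+19 · (251.88)² / (4π²))^(1/3) m
a ≈ 4e+07 m = 40 Mm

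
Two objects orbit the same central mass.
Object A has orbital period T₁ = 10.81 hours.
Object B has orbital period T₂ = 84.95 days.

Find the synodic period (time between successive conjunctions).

Convert to SI: T₁ = 10.81 hours = 38916 s; T₂ = 84.95 days = 7.33968e+06 s.
T_syn = |T₁ · T₂ / (T₁ − T₂)|.
T_syn = |38916 · 7.33968e+06 / (38916 − 7.33968e+06)| s ≈ 3.912e+04 s = 10.87 hours.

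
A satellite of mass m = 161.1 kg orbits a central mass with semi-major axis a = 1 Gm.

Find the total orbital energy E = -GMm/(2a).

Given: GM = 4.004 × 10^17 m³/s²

Convert to SI: a = 1 Gm = 1e+09 m.
E = −GMm / (2a).
E = −4.004e+17 · 161.1 / (2 · 1e+09) J ≈ -3.225e+10 J = -32.25 GJ.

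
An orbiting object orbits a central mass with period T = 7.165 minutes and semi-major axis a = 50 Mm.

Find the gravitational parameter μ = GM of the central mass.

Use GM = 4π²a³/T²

Convert to SI: T = 7.165 minutes = 429.9 s; a = 50 Mm = 5e+07 m.
GM = 4π² · a³ / T².
GM = 4π² · (5e+07)³ / (429.9)² m³/s² ≈ 2.67e+19 m³/s² = 2.67 × 10^19 m³/s².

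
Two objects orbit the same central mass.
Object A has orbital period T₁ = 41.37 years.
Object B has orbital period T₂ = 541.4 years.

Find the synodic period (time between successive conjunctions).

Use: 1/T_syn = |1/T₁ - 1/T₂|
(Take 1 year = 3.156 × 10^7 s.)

Convert to SI: T₁ = 41.37 years = 1.30564e+09 s; T₂ = 541.4 years = 1.70866e+10 s.
T_syn = |T₁ · T₂ / (T₁ − T₂)|.
T_syn = |1.30564e+09 · 1.70866e+10 / (1.30564e+09 − 1.70866e+10)| s ≈ 1.414e+09 s = 44.79 years.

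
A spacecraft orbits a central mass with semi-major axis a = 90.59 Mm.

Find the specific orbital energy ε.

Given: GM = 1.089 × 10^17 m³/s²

Convert to SI: a = 90.59 Mm = 9.059e+07 m.
ε = −GM / (2a).
ε = −1.089e+17 / (2 · 9.059e+07) J/kg ≈ -6.011e+08 J/kg = -601.1 MJ/kg.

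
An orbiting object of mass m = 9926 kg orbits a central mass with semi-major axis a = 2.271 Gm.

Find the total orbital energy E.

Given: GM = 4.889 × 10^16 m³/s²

Convert to SI: a = 2.271 Gm = 2.271e+09 m.
E = −GMm / (2a).
E = −4.889e+16 · 9926 / (2 · 2.271e+09) J ≈ -1.068e+11 J = -106.8 GJ.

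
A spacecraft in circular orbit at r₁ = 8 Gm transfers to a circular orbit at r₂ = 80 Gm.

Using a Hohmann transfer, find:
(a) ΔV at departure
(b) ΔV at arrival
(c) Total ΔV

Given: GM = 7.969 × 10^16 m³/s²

Convert to SI: r₁ = 8 Gm = 8e+09 m; r₂ = 80 Gm = 8e+10 m.
Transfer semi-major axis: a_t = (r₁ + r₂)/2 = (8e+09 + 8e+10)/2 = 4.4e+10 m.
Circular speeds: v₁ = √(GM/r₁) = 3156.14 m/s, v₂ = √(GM/r₂) = 998.061 m/s.
Transfer speeds (vis-viva v² = GM(2/r − 1/a_t)): v₁ᵗ = 4255.74 m/s, v₂ᵗ = 425.574 m/s.
(a) ΔV₁ = |v₁ᵗ − v₁| ≈ 1100 m/s = 1.1 km/s.
(b) ΔV₂ = |v₂ − v₂ᵗ| ≈ 572.5 m/s = 572.5 m/s.
(c) ΔV_total = ΔV₁ + ΔV₂ ≈ 1672 m/s = 1.672 km/s.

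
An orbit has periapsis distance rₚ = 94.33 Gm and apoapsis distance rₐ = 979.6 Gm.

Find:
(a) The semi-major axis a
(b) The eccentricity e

Convert to SI: rₚ = 94.33 Gm = 9.433e+10 m; rₐ = 979.6 Gm = 9.796e+11 m.
(a) a = (rₚ + rₐ) / 2 = (9.433e+10 + 9.796e+11) / 2 ≈ 5.37e+11 m = 537 Gm.
(b) e = (rₐ − rₚ) / (rₐ + rₚ) = (9.796e+11 − 9.433e+10) / (9.796e+11 + 9.433e+10) ≈ 0.8243.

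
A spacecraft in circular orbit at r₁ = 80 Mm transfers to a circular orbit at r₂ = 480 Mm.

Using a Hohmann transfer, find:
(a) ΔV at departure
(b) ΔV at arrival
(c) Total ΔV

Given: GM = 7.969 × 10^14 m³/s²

Convert to SI: r₁ = 80 Mm = 8e+07 m; r₂ = 480 Mm = 4.8e+08 m.
Transfer semi-major axis: a_t = (r₁ + r₂)/2 = (8e+07 + 4.8e+08)/2 = 2.8e+08 m.
Circular speeds: v₁ = √(GM/r₁) = 3156.14 m/s, v₂ = √(GM/r₂) = 1288.49 m/s.
Transfer speeds (vis-viva v² = GM(2/r − 1/a_t)): v₁ᵗ = 4132.36 m/s, v₂ᵗ = 688.727 m/s.
(a) ΔV₁ = |v₁ᵗ − v₁| ≈ 976.2 m/s = 976.2 m/s.
(b) ΔV₂ = |v₂ − v₂ᵗ| ≈ 599.8 m/s = 599.8 m/s.
(c) ΔV_total = ΔV₁ + ΔV₂ ≈ 1576 m/s = 1.576 km/s.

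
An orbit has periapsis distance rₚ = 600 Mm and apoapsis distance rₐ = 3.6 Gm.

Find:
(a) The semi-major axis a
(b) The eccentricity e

Convert to SI: rₚ = 600 Mm = 6e+08 m; rₐ = 3.6 Gm = 3.6e+09 m.
(a) a = (rₚ + rₐ) / 2 = (6e+08 + 3.6e+09) / 2 ≈ 2.1e+09 m = 2.1 Gm.
(b) e = (rₐ − rₚ) / (rₐ + rₚ) = (3.6e+09 − 6e+08) / (3.6e+09 + 6e+08) ≈ 0.7143.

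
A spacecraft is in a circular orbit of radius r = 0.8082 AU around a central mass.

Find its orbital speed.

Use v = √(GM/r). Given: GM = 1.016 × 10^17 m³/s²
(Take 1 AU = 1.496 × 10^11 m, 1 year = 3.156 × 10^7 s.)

Convert to SI: r = 0.8082 AU = 1.20907e+11 m.
For a circular orbit, gravity supplies the centripetal force, so v = √(GM / r).
v = √(1.016e+17 / 1.20907e+11) m/s ≈ 916.7 m/s = 0.1934 AU/year.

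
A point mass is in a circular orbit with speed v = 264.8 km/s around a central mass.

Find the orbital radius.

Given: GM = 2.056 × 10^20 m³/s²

Convert to SI: v = 264.8 km/s = 264800 m/s.
For a circular orbit, v² = GM / r, so r = GM / v².
r = 2.056e+20 / (264800)² m ≈ 2.932e+09 m = 2.932 × 10^9 m.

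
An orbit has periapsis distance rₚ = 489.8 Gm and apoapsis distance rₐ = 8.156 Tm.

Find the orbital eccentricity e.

Convert to SI: rₚ = 489.8 Gm = 4.898e+11 m; rₐ = 8.156 Tm = 8.156e+12 m.
e = (rₐ − rₚ) / (rₐ + rₚ).
e = (8.156e+12 − 4.898e+11) / (8.156e+12 + 4.898e+11) = 7.6662e+12 / 8.6458e+12 ≈ 0.8867.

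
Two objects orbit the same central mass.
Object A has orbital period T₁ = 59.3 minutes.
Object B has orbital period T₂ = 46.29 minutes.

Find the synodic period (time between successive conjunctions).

Convert to SI: T₁ = 59.3 minutes = 3558 s; T₂ = 46.29 minutes = 2777.4 s.
T_syn = |T₁ · T₂ / (T₁ − T₂)|.
T_syn = |3558 · 2777.4 / (3558 − 2777.4)| s ≈ 1.266e+04 s = 3.517 hours.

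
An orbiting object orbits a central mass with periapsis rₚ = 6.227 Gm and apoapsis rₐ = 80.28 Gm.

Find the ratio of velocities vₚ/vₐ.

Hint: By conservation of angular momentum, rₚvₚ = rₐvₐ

Convert to SI: rₚ = 6.227 Gm = 6.227e+09 m; rₐ = 80.28 Gm = 8.028e+10 m.
Conservation of angular momentum gives rₚvₚ = rₐvₐ, so vₚ/vₐ = rₐ/rₚ.
vₚ/vₐ = 8.028e+10 / 6.227e+09 ≈ 12.89.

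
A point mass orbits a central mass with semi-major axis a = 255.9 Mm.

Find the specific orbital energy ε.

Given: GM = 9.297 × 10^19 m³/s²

Convert to SI: a = 255.9 Mm = 2.559e+08 m.
ε = −GM / (2a).
ε = −9.297e+19 / (2 · 2.559e+08) J/kg ≈ -1.817e+11 J/kg = -181.7 GJ/kg.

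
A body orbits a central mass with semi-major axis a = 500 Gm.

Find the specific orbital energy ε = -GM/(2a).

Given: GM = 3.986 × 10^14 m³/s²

Convert to SI: a = 500 Gm = 5e+11 m.
ε = −GM / (2a).
ε = −3.986e+14 / (2 · 5e+11) J/kg ≈ -398.6 J/kg = -398.6 J/kg.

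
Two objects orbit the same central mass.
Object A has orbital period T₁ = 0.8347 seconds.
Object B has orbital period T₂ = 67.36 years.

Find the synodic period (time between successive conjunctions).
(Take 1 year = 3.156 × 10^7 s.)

Convert to SI: T₂ = 67.36 years = 2.12588e+09 s.
T_syn = |T₁ · T₂ / (T₁ − T₂)|.
T_syn = |0.8347 · 2.12588e+09 / (0.8347 − 2.12588e+09)| s ≈ 0.8347 s = 0.8347 seconds.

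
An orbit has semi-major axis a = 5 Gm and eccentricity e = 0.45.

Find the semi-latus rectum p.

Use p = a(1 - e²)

Convert to SI: a = 5 Gm = 5e+09 m.
p = a (1 − e²).
p = 5e+09 · (1 − (0.45)²) = 5e+09 · 0.7975 ≈ 3.988e+09 m = 3.987 Gm.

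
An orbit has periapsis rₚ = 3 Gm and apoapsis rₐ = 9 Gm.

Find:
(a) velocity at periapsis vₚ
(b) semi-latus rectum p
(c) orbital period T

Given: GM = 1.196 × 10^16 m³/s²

Convert to SI: rₚ = 3 Gm = 3e+09 m; rₐ = 9 Gm = 9e+09 m.
(a) With a = (rₚ + rₐ)/2 = 6e+09 m, vₚ = √(GM (2/rₚ − 1/a)) = √(1.196e+16 · (2/3e+09 − 1/6e+09)) m/s ≈ 2445 m/s
(b) From a = (rₚ + rₐ)/2 = 6e+09 m and e = (rₐ − rₚ)/(rₐ + rₚ) = 0.5, p = a(1 − e²) = 6e+09 · (1 − (0.5)²) ≈ 4.5e+09 m
(c) With a = (rₚ + rₐ)/2 = 6e+09 m, T = 2π √(a³/GM) = 2π √((6e+09)³/1.196e+16) s ≈ 2.67e+07 s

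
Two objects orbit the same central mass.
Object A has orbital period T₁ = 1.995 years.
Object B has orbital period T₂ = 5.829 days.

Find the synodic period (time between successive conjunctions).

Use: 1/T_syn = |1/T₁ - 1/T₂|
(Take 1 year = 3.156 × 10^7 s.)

Convert to SI: T₁ = 1.995 years = 6.29622e+07 s; T₂ = 5.829 days = 503626 s.
T_syn = |T₁ · T₂ / (T₁ − T₂)|.
T_syn = |6.29622e+07 · 503626 / (6.29622e+07 − 503626)| s ≈ 5.077e+05 s = 5.876 days.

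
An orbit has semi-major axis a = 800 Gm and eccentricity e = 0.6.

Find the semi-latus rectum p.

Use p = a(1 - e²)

Convert to SI: a = 800 Gm = 8e+11 m.
p = a (1 − e²).
p = 8e+11 · (1 − (0.6)²) = 8e+11 · 0.64 ≈ 5.12e+11 m = 512 Gm.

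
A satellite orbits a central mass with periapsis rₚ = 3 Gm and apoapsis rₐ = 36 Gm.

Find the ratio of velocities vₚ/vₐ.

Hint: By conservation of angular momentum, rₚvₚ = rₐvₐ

Convert to SI: rₚ = 3 Gm = 3e+09 m; rₐ = 36 Gm = 3.6e+10 m.
Conservation of angular momentum gives rₚvₚ = rₐvₐ, so vₚ/vₐ = rₐ/rₚ.
vₚ/vₐ = 3.6e+10 / 3e+09 ≈ 12.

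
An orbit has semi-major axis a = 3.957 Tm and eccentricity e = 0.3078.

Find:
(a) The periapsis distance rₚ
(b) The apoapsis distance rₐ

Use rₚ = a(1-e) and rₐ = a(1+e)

Convert to SI: a = 3.957 Tm = 3.957e+12 m.
(a) rₚ = a(1 − e) = 3.957e+12 · (1 − 0.3078) = 3.957e+12 · 0.6922 ≈ 2.739e+12 m = 2.739 Tm.
(b) rₐ = a(1 + e) = 3.957e+12 · (1 + 0.3078) = 3.957e+12 · 1.3078 ≈ 5.175e+12 m = 5.175 Tm.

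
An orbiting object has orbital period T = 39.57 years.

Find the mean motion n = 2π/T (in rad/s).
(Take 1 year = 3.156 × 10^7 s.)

Convert to SI: T = 39.57 years = 1.24883e+09 s.
n = 2π / T.
n = 2π / 1.24883e+09 s ≈ 5.031e-09 rad/s.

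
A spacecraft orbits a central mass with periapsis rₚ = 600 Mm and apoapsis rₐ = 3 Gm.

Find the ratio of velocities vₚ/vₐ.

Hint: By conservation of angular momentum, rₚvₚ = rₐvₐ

Convert to SI: rₚ = 600 Mm = 6e+08 m; rₐ = 3 Gm = 3e+09 m.
Conservation of angular momentum gives rₚvₚ = rₐvₐ, so vₚ/vₐ = rₐ/rₚ.
vₚ/vₐ = 3e+09 / 6e+08 ≈ 5.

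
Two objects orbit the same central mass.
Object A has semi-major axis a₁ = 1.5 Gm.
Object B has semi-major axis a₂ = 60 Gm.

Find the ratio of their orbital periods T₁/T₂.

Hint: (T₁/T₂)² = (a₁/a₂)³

Convert to SI: a₁ = 1.5 Gm = 1.5e+09 m; a₂ = 60 Gm = 6e+10 m.
From Kepler's third law, (T₁/T₂)² = (a₁/a₂)³, so T₁/T₂ = (a₁/a₂)^(3/2).
a₁/a₂ = 1.5e+09 / 6e+10 = 0.025.
T₁/T₂ = (0.025)^(3/2) ≈ 0.003953.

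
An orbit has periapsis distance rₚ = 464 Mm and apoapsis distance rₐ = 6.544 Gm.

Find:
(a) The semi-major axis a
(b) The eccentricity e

Convert to SI: rₚ = 464 Mm = 4.64e+08 m; rₐ = 6.544 Gm = 6.544e+09 m.
(a) a = (rₚ + rₐ) / 2 = (4.64e+08 + 6.544e+09) / 2 ≈ 3.504e+09 m = 3.504 Gm.
(b) e = (rₐ − rₚ) / (rₐ + rₚ) = (6.544e+09 − 4.64e+08) / (6.544e+09 + 4.64e+08) ≈ 0.8676.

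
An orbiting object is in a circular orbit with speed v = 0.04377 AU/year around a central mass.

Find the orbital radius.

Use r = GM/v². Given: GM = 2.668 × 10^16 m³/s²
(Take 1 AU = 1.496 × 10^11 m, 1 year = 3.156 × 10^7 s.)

Convert to SI: v = 0.04377 AU/year = 207.478 m/s.
For a circular orbit, v² = GM / r, so r = GM / v².
r = 2.668e+16 / (207.478)² m ≈ 6.198e+11 m = 4.143 AU.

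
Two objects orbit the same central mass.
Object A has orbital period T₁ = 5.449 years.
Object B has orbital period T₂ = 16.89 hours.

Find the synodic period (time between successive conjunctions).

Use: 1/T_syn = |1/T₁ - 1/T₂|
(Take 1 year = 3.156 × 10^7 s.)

Convert to SI: T₁ = 5.449 years = 1.7197e+08 s; T₂ = 16.89 hours = 60804 s.
T_syn = |T₁ · T₂ / (T₁ − T₂)|.
T_syn = |1.7197e+08 · 60804 / (1.7197e+08 − 60804)| s ≈ 6.083e+04 s = 16.9 hours.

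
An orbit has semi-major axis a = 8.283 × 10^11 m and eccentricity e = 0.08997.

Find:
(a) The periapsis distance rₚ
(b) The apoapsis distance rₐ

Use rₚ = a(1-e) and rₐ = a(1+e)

(a) rₚ = a(1 − e) = 8.283e+11 · (1 − 0.08997) = 8.283e+11 · 0.91003 ≈ 7.538e+11 m = 7.538 × 10^11 m.
(b) rₐ = a(1 + e) = 8.283e+11 · (1 + 0.08997) = 8.283e+11 · 1.08997 ≈ 9.028e+11 m = 9.028 × 10^11 m.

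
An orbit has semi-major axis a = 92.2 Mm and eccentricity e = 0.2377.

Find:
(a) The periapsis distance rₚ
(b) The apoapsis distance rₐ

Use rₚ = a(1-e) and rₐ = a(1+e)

Convert to SI: a = 92.2 Mm = 9.22e+07 m.
(a) rₚ = a(1 − e) = 9.22e+07 · (1 − 0.2377) = 9.22e+07 · 0.7623 ≈ 7.028e+07 m = 70.28 Mm.
(b) rₐ = a(1 + e) = 9.22e+07 · (1 + 0.2377) = 9.22e+07 · 1.2377 ≈ 1.141e+08 m = 114.1 Mm.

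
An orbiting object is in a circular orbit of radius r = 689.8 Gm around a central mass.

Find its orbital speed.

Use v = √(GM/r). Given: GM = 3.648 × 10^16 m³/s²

Convert to SI: r = 689.8 Gm = 6.898e+11 m.
For a circular orbit, gravity supplies the centripetal force, so v = √(GM / r).
v = √(3.648e+16 / 6.898e+11) m/s ≈ 230 m/s = 230 m/s.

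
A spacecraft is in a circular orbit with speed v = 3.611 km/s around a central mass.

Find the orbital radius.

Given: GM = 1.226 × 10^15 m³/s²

Convert to SI: v = 3.611 km/s = 3611 m/s.
For a circular orbit, v² = GM / r, so r = GM / v².
r = 1.226e+15 / (3611)² m ≈ 9.402e+07 m = 94.02 Mm.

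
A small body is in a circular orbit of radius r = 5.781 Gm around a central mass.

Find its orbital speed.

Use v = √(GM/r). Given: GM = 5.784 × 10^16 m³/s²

Convert to SI: r = 5.781 Gm = 5.781e+09 m.
For a circular orbit, gravity supplies the centripetal force, so v = √(GM / r).
v = √(5.784e+16 / 5.781e+09) m/s ≈ 3163 m/s = 3.163 km/s.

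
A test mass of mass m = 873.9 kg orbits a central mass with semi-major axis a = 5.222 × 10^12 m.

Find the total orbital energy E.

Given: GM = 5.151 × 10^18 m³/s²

E = −GMm / (2a).
E = −5.151e+18 · 873.9 / (2 · 5.222e+12) J ≈ -4.31e+08 J = -431 MJ.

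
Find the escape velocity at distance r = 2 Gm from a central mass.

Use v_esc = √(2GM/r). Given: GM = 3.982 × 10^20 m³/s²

Convert to SI: r = 2 Gm = 2e+09 m.
Escape velocity comes from setting total energy to zero: ½v² − GM/r = 0 ⇒ v_esc = √(2GM / r).
v_esc = √(2 · 3.982e+20 / 2e+09) m/s ≈ 6.31e+05 m/s = 631 km/s.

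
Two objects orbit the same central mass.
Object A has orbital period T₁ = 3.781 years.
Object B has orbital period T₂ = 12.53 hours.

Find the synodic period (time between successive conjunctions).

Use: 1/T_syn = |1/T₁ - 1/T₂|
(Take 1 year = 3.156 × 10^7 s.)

Convert to SI: T₁ = 3.781 years = 1.19328e+08 s; T₂ = 12.53 hours = 45108 s.
T_syn = |T₁ · T₂ / (T₁ − T₂)|.
T_syn = |1.19328e+08 · 45108 / (1.19328e+08 − 45108)| s ≈ 4.513e+04 s = 12.53 hours.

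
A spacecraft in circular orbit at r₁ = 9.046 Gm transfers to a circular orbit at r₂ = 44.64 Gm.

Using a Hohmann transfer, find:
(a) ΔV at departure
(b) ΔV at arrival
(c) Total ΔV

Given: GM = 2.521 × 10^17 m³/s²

Convert to SI: r₁ = 9.046 Gm = 9.046e+09 m; r₂ = 44.64 Gm = 4.464e+10 m.
Transfer semi-major axis: a_t = (r₁ + r₂)/2 = (9.046e+09 + 4.464e+10)/2 = 2.6843e+10 m.
Circular speeds: v₁ = √(GM/r₁) = 5279.08 m/s, v₂ = √(GM/r₂) = 2376.43 m/s.
Transfer speeds (vis-viva v² = GM(2/r − 1/a_t)): v₁ᵗ = 6807.77 m/s, v₂ᵗ = 1379.55 m/s.
(a) ΔV₁ = |v₁ᵗ − v₁| ≈ 1529 m/s = 1.529 km/s.
(b) ΔV₂ = |v₂ − v₂ᵗ| ≈ 996.9 m/s = 996.9 m/s.
(c) ΔV_total = ΔV₁ + ΔV₂ ≈ 2526 m/s = 2.526 km/s.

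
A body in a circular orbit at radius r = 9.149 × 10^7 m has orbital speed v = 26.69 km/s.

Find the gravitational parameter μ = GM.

Convert to SI: v = 26.69 km/s = 26690 m/s.
For a circular orbit v² = GM/r, so GM = v² · r.
GM = (26690)² · 9.149e+07 m³/s² ≈ 6.517e+16 m³/s² = 6.517 × 10^16 m³/s².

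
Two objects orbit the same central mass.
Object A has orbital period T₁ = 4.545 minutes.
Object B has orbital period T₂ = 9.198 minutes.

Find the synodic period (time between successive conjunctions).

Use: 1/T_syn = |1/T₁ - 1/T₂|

Convert to SI: T₁ = 4.545 minutes = 272.7 s; T₂ = 9.198 minutes = 551.88 s.
T_syn = |T₁ · T₂ / (T₁ − T₂)|.
T_syn = |272.7 · 551.88 / (272.7 − 551.88)| s ≈ 539.1 s = 8.985 minutes.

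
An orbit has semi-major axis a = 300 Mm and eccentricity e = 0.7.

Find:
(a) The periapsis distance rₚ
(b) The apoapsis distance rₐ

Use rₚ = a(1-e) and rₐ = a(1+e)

Convert to SI: a = 300 Mm = 3e+08 m.
(a) rₚ = a(1 − e) = 3e+08 · (1 − 0.7) = 3e+08 · 0.3 ≈ 9e+07 m = 90 Mm.
(b) rₐ = a(1 + e) = 3e+08 · (1 + 0.7) = 3e+08 · 1.7 ≈ 5.1e+08 m = 510 Mm.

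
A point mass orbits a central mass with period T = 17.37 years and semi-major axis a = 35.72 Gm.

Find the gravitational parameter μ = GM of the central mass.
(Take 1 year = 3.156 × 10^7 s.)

Convert to SI: T = 17.37 years = 5.48197e+08 s; a = 35.72 Gm = 3.572e+10 m.
GM = 4π² · a³ / T².
GM = 4π² · (3.572e+10)³ / (5.48197e+08)² m³/s² ≈ 5.987e+15 m³/s² = 5.987 × 10^15 m³/s².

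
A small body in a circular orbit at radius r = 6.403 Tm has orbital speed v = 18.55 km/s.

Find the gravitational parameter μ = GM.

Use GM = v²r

Convert to SI: r = 6.403 Tm = 6.403e+12 m; v = 18.55 km/s = 18550 m/s.
For a circular orbit v² = GM/r, so GM = v² · r.
GM = (18550)² · 6.403e+12 m³/s² ≈ 2.203e+21 m³/s² = 2.203 × 10^21 m³/s².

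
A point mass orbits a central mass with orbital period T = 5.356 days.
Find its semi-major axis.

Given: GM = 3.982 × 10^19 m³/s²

Convert to SI: T = 5.356 days = 462758 s.
Invert Kepler's third law: a = (GM · T² / (4π²))^(1/3).
Substituting T = 462758 s and GM = 3.982e+19 m³/s²:
a = (3.982e+19 · (462758)² / (4π²))^(1/3) m
a ≈ 6e+09 m = 6 Gm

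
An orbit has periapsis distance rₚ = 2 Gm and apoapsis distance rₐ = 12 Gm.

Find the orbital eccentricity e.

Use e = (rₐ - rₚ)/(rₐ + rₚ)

Convert to SI: rₚ = 2 Gm = 2e+09 m; rₐ = 12 Gm = 1.2e+10 m.
e = (rₐ − rₚ) / (rₐ + rₚ).
e = (1.2e+10 − 2e+09) / (1.2e+10 + 2e+09) = 1e+10 / 1.4e+10 ≈ 0.7143.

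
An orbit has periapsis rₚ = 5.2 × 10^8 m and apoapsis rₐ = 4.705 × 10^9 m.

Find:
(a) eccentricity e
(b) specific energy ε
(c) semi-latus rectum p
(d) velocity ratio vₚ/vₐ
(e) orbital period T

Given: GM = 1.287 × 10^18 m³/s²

(a) e = (rₐ − rₚ)/(rₐ + rₚ) = (4.705e+09 − 5.2e+08)/(4.705e+09 + 5.2e+08) ≈ 0.801
(b) With a = (rₚ + rₐ)/2 = 2.6125e+09 m, ε = −GM/(2a) = −1.287e+18/(2 · 2.6125e+09) J/kg ≈ -2.463e+08 J/kg
(c) From a = (rₚ + rₐ)/2 = 2.6125e+09 m and e = (rₐ − rₚ)/(rₐ + rₚ) = 0.800957, p = a(1 − e²) = 2.6125e+09 · (1 − (0.800957)²) ≈ 9.365e+08 m
(d) Conservation of angular momentum (rₚvₚ = rₐvₐ) gives vₚ/vₐ = rₐ/rₚ = 4.705e+09/5.2e+08 ≈ 9.048
(e) With a = (rₚ + rₐ)/2 = 2.6125e+09 m, T = 2π √(a³/GM) = 2π √((2.6125e+09)³/1.287e+18) s ≈ 7.396e+05 s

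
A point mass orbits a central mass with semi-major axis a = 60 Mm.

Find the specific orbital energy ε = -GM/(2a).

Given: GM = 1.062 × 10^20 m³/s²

Convert to SI: a = 60 Mm = 6e+07 m.
ε = −GM / (2a).
ε = −1.062e+20 / (2 · 6e+07) J/kg ≈ -8.85e+11 J/kg = -885 GJ/kg.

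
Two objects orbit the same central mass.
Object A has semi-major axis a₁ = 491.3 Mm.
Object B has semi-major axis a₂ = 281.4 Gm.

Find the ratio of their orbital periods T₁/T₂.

Convert to SI: a₁ = 491.3 Mm = 4.913e+08 m; a₂ = 281.4 Gm = 2.814e+11 m.
From Kepler's third law, (T₁/T₂)² = (a₁/a₂)³, so T₁/T₂ = (a₁/a₂)^(3/2).
a₁/a₂ = 4.913e+08 / 2.814e+11 = 0.00174591.
T₁/T₂ = (0.00174591)^(3/2) ≈ 7.295e-05.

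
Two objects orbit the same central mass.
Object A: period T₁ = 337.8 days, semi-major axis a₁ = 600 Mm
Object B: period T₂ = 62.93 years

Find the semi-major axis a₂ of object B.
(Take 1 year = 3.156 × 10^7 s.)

Convert to SI: T₁ = 337.8 days = 2.91859e+07 s; a₁ = 600 Mm = 6e+08 m; T₂ = 62.93 years = 1.98607e+09 s.
Kepler's third law: (T₁/T₂)² = (a₁/a₂)³ ⇒ a₂ = a₁ · (T₂/T₁)^(2/3).
T₂/T₁ = 1.98607e+09 / 2.91859e+07 = 68.0489.
a₂ = 6e+08 · (68.0489)^(2/3) m ≈ 1e+10 m = 10 Gm.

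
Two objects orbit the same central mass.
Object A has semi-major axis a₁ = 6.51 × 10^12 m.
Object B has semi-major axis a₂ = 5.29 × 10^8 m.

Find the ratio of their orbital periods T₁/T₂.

From Kepler's third law, (T₁/T₂)² = (a₁/a₂)³, so T₁/T₂ = (a₁/a₂)^(3/2).
a₁/a₂ = 6.51e+12 / 5.29e+08 = 12306.2.
T₁/T₂ = (12306.2)^(3/2) ≈ 1.365e+06.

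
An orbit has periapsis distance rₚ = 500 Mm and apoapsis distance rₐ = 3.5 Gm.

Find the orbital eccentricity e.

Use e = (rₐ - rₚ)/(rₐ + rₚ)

Convert to SI: rₚ = 500 Mm = 5e+08 m; rₐ = 3.5 Gm = 3.5e+09 m.
e = (rₐ − rₚ) / (rₐ + rₚ).
e = (3.5e+09 − 5e+08) / (3.5e+09 + 5e+08) = 3e+09 / 4e+09 ≈ 0.75.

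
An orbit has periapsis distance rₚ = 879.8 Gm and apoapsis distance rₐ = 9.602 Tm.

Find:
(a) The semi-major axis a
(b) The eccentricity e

Convert to SI: rₚ = 879.8 Gm = 8.798e+11 m; rₐ = 9.602 Tm = 9.602e+12 m.
(a) a = (rₚ + rₐ) / 2 = (8.798e+11 + 9.602e+12) / 2 ≈ 5.241e+12 m = 5.241 Tm.
(b) e = (rₐ − rₚ) / (rₐ + rₚ) = (9.602e+12 − 8.798e+11) / (9.602e+12 + 8.798e+11) ≈ 0.8321.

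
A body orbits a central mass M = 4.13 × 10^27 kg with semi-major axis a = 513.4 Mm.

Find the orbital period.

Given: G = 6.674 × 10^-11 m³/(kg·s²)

Convert to SI: a = 513.4 Mm = 5.134e+08 m.
GM = G · M = 6.674e-11 · 4.13e+27 = 2.75636e+17 m³/s².
Kepler's third law: T = 2π √(a³ / GM).
Substituting a = 5.134e+08 m and GM = 2.75636e+17 m³/s²:
T = 2π √((5.134e+08)³ / 2.75636e+17) s
T ≈ 1.392e+05 s = 1.611 days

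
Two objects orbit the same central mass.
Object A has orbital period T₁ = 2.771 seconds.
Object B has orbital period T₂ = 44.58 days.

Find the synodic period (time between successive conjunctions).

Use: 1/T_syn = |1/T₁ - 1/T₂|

Convert to SI: T₂ = 44.58 days = 3.85171e+06 s.
T_syn = |T₁ · T₂ / (T₁ − T₂)|.
T_syn = |2.771 · 3.85171e+06 / (2.771 − 3.85171e+06)| s ≈ 2.771 s = 2.771 seconds.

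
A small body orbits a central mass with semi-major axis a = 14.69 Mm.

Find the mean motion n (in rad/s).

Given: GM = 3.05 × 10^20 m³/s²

Convert to SI: a = 14.69 Mm = 1.469e+07 m.
n = √(GM / a³).
n = √(3.05e+20 / (1.469e+07)³) rad/s ≈ 0.3102 rad/s.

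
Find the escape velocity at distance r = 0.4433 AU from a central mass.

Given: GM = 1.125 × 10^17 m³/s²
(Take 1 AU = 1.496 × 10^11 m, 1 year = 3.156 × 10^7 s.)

Convert to SI: r = 0.4433 AU = 6.63177e+10 m.
Escape velocity comes from setting total energy to zero: ½v² − GM/r = 0 ⇒ v_esc = √(2GM / r).
v_esc = √(2 · 1.125e+17 / 6.63177e+10) m/s ≈ 1842 m/s = 0.3886 AU/year.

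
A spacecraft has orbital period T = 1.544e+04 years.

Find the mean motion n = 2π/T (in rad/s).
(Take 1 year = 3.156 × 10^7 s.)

Convert to SI: T = 1.544e+04 years = 4.87286e+11 s.
n = 2π / T.
n = 2π / 4.87286e+11 s ≈ 1.289e-11 rad/s.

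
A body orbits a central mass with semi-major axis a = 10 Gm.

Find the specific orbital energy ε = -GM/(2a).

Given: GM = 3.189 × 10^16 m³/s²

Convert to SI: a = 10 Gm = 1e+10 m.
ε = −GM / (2a).
ε = −3.189e+16 / (2 · 1e+10) J/kg ≈ -1.594e+06 J/kg = -1.595 MJ/kg.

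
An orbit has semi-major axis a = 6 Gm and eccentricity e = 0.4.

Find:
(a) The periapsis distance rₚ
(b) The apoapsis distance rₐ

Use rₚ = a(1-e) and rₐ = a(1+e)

Convert to SI: a = 6 Gm = 6e+09 m.
(a) rₚ = a(1 − e) = 6e+09 · (1 − 0.4) = 6e+09 · 0.6 ≈ 3.6e+09 m = 3.6 Gm.
(b) rₐ = a(1 + e) = 6e+09 · (1 + 0.4) = 6e+09 · 1.4 ≈ 8.4e+09 m = 8.4 Gm.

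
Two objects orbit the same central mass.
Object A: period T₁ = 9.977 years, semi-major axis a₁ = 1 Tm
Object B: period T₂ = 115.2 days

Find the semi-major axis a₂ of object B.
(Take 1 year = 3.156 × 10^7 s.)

Convert to SI: T₁ = 9.977 years = 3.14874e+08 s; a₁ = 1 Tm = 1e+12 m; T₂ = 115.2 days = 9.95328e+06 s.
Kepler's third law: (T₁/T₂)² = (a₁/a₂)³ ⇒ a₂ = a₁ · (T₂/T₁)^(2/3).
T₂/T₁ = 9.95328e+06 / 3.14874e+08 = 0.0316103.
a₂ = 1e+12 · (0.0316103)^(2/3) m ≈ 9.997e+10 m = 99.97 Gm.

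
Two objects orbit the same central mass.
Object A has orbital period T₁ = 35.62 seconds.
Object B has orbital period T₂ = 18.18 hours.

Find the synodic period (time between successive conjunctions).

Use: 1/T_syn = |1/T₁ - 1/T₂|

Convert to SI: T₂ = 18.18 hours = 65448 s.
T_syn = |T₁ · T₂ / (T₁ − T₂)|.
T_syn = |35.62 · 65448 / (35.62 − 65448)| s ≈ 35.64 s = 35.64 seconds.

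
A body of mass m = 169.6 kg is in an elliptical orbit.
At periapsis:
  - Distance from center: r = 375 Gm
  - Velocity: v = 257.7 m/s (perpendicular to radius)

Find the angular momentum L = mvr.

Convert to SI: r = 375 Gm = 3.75e+11 m.
Since v is perpendicular to r, L = m · v · r.
L = 169.6 · 257.7 · 3.75e+11 kg·m²/s ≈ 1.639e+16 kg·m²/s.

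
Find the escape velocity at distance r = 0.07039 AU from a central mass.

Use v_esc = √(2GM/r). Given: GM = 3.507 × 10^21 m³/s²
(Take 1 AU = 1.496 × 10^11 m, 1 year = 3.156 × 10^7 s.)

Convert to SI: r = 0.07039 AU = 1.05303e+10 m.
Escape velocity comes from setting total energy to zero: ½v² − GM/r = 0 ⇒ v_esc = √(2GM / r).
v_esc = √(2 · 3.507e+21 / 1.05303e+10) m/s ≈ 8.161e+05 m/s = 172.2 AU/year.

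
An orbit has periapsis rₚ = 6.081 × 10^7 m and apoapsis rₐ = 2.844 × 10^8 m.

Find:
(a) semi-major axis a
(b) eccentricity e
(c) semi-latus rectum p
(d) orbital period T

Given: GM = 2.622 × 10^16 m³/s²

(a) a = (rₚ + rₐ)/2 = (6.081e+07 + 2.844e+08)/2 ≈ 1.726e+08 m
(b) e = (rₐ − rₚ)/(rₐ + rₚ) = (2.844e+08 − 6.081e+07)/(2.844e+08 + 6.081e+07) ≈ 0.6477
(c) From a = (rₚ + rₐ)/2 = 1.72605e+08 m and e = (rₐ − rₚ)/(rₐ + rₚ) = 0.647693, p = a(1 − e²) = 1.72605e+08 · (1 − (0.647693)²) ≈ 1.002e+08 m
(d) With a = (rₚ + rₐ)/2 = 1.72605e+08 m, T = 2π √(a³/GM) = 2π √((1.72605e+08)³/2.622e+16) s ≈ 8.799e+04 s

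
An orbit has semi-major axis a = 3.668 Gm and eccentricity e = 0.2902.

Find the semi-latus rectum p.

Convert to SI: a = 3.668 Gm = 3.668e+09 m.
p = a (1 − e²).
p = 3.668e+09 · (1 − (0.2902)²) = 3.668e+09 · 0.915784 ≈ 3.359e+09 m = 3.359 Gm.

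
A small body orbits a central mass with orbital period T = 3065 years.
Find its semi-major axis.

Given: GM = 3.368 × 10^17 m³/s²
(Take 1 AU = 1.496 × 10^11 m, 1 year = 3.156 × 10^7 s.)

Convert to SI: T = 3065 years = 9.67314e+10 s.
Invert Kepler's third law: a = (GM · T² / (4π²))^(1/3).
Substituting T = 9.67314e+10 s and GM = 3.368e+17 m³/s²:
a = (3.368e+17 · (9.67314e+10)² / (4π²))^(1/3) m
a ≈ 4.306e+12 m = 28.78 AU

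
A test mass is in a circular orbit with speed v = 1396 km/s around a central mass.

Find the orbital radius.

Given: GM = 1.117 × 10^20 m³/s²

Convert to SI: v = 1396 km/s = 1.396e+06 m/s.
For a circular orbit, v² = GM / r, so r = GM / v².
r = 1.117e+20 / (1.396e+06)² m ≈ 5.732e+07 m = 5.732 × 10^7 m.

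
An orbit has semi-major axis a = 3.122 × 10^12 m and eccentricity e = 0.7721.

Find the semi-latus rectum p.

p = a (1 − e²).
p = 3.122e+12 · (1 − (0.7721)²) = 3.122e+12 · 0.403862 ≈ 1.261e+12 m = 1.261 × 10^12 m.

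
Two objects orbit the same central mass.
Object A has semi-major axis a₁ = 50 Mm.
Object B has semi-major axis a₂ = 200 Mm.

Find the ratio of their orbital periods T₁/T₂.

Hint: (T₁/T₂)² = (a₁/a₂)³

Convert to SI: a₁ = 50 Mm = 5e+07 m; a₂ = 200 Mm = 2e+08 m.
From Kepler's third law, (T₁/T₂)² = (a₁/a₂)³, so T₁/T₂ = (a₁/a₂)^(3/2).
a₁/a₂ = 5e+07 / 2e+08 = 0.25.
T₁/T₂ = (0.25)^(3/2) ≈ 0.125.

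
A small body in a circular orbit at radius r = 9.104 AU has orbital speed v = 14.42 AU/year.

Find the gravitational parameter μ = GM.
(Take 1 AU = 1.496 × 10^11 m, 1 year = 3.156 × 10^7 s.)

Convert to SI: r = 9.104 AU = 1.36196e+12 m; v = 14.42 AU/year = 68353.4 m/s.
For a circular orbit v² = GM/r, so GM = v² · r.
GM = (68353.4)² · 1.36196e+12 m³/s² ≈ 6.363e+21 m³/s² = 6.363 × 10^21 m³/s².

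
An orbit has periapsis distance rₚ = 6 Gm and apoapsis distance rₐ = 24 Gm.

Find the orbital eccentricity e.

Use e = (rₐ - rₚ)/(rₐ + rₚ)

Convert to SI: rₚ = 6 Gm = 6e+09 m; rₐ = 24 Gm = 2.4e+10 m.
e = (rₐ − rₚ) / (rₐ + rₚ).
e = (2.4e+10 − 6e+09) / (2.4e+10 + 6e+09) = 1.8e+10 / 3e+10 ≈ 0.6.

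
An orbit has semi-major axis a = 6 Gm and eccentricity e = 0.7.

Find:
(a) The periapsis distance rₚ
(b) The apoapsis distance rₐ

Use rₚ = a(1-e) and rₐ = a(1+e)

Convert to SI: a = 6 Gm = 6e+09 m.
(a) rₚ = a(1 − e) = 6e+09 · (1 − 0.7) = 6e+09 · 0.3 ≈ 1.8e+09 m = 1.8 Gm.
(b) rₐ = a(1 + e) = 6e+09 · (1 + 0.7) = 6e+09 · 1.7 ≈ 1.02e+10 m = 10.2 Gm.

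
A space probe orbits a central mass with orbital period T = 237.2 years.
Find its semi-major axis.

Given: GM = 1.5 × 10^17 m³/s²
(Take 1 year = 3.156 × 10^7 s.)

Convert to SI: T = 237.2 years = 7.48603e+09 s.
Invert Kepler's third law: a = (GM · T² / (4π²))^(1/3).
Substituting T = 7.48603e+09 s and GM = 1.5e+17 m³/s²:
a = (1.5e+17 · (7.48603e+09)² / (4π²))^(1/3) m
a ≈ 5.971e+11 m = 5.971 × 10^11 m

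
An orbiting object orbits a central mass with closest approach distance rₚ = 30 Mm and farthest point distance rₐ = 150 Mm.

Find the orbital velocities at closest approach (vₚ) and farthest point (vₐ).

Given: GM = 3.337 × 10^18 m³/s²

Convert to SI: rₚ = 30 Mm = 3e+07 m; rₐ = 150 Mm = 1.5e+08 m.
Use the vis-viva equation v² = GM(2/r − 1/a) with a = (rₚ + rₐ)/2 = (3e+07 + 1.5e+08)/2 = 9e+07 m.
vₚ = √(GM · (2/rₚ − 1/a)) = √(3.337e+18 · (2/3e+07 − 1/9e+07)) m/s ≈ 4.306e+05 m/s = 430.6 km/s.
vₐ = √(GM · (2/rₐ − 1/a)) = √(3.337e+18 · (2/1.5e+08 − 1/9e+07)) m/s ≈ 8.611e+04 m/s = 86.11 km/s.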